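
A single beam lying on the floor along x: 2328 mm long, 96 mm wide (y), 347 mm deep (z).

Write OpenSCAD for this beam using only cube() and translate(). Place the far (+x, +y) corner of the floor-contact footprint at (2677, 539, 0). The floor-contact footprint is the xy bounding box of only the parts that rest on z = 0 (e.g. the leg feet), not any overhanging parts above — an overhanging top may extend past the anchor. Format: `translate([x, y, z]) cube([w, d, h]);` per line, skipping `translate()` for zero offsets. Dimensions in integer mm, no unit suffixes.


translate([349, 443, 0]) cube([2328, 96, 347]);


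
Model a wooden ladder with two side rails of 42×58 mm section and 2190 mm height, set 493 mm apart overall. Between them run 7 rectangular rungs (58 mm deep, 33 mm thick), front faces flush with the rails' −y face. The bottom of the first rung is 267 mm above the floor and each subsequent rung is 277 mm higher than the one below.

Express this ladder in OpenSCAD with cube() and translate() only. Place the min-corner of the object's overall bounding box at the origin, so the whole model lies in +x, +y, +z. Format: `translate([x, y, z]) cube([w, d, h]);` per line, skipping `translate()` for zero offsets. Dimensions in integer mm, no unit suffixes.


cube([42, 58, 2190]);
translate([451, 0, 0]) cube([42, 58, 2190]);
translate([42, 0, 267]) cube([409, 58, 33]);
translate([42, 0, 544]) cube([409, 58, 33]);
translate([42, 0, 821]) cube([409, 58, 33]);
translate([42, 0, 1098]) cube([409, 58, 33]);
translate([42, 0, 1375]) cube([409, 58, 33]);
translate([42, 0, 1652]) cube([409, 58, 33]);
translate([42, 0, 1929]) cube([409, 58, 33]);


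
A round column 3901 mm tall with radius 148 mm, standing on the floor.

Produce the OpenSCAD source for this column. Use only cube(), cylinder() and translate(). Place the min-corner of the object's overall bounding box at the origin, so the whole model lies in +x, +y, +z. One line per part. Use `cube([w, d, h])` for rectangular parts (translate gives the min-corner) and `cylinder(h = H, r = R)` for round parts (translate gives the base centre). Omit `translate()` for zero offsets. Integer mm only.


translate([148, 148, 0]) cylinder(h = 3901, r = 148);


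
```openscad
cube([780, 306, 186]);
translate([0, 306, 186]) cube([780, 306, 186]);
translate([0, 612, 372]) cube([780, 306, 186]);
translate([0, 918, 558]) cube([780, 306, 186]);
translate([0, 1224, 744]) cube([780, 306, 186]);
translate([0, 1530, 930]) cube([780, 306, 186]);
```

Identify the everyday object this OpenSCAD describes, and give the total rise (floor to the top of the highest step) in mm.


A staircase. The total rise is 1116 mm.

6 identical blocks, each offset up and back from the previous — a staircase. Each step is 186 mm tall and there are 6 of them, so the total rise is 6 × 186 = 1116 mm.


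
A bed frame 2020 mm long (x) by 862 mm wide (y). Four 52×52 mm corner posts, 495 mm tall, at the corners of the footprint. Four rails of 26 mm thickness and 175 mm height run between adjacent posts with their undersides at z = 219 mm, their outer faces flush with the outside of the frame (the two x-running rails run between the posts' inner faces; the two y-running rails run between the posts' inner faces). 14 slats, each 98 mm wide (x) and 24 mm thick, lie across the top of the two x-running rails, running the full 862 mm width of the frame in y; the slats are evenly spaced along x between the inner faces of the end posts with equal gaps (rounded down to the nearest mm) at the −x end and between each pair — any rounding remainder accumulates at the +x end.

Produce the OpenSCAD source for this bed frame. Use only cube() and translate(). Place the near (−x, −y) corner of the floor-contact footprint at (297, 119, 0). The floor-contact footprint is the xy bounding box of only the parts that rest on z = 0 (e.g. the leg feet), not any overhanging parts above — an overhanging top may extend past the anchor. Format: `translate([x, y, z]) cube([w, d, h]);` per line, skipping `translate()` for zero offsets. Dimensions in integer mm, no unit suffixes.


// slat z = rail_z + rail_h = 219 + 175 = 394
// slat gap = ⌊(1916 − 14·98) / 15⌋ = 36
translate([297, 119, 0]) cube([52, 52, 495]);
translate([297, 929, 0]) cube([52, 52, 495]);
translate([2265, 119, 0]) cube([52, 52, 495]);
translate([2265, 929, 0]) cube([52, 52, 495]);
translate([349, 119, 219]) cube([1916, 26, 175]);
translate([349, 955, 219]) cube([1916, 26, 175]);
translate([297, 171, 219]) cube([26, 758, 175]);
translate([2291, 171, 219]) cube([26, 758, 175]);
translate([385, 119, 394]) cube([98, 862, 24]);
translate([519, 119, 394]) cube([98, 862, 24]);
translate([653, 119, 394]) cube([98, 862, 24]);
translate([787, 119, 394]) cube([98, 862, 24]);
translate([921, 119, 394]) cube([98, 862, 24]);
translate([1055, 119, 394]) cube([98, 862, 24]);
translate([1189, 119, 394]) cube([98, 862, 24]);
translate([1323, 119, 394]) cube([98, 862, 24]);
translate([1457, 119, 394]) cube([98, 862, 24]);
translate([1591, 119, 394]) cube([98, 862, 24]);
translate([1725, 119, 394]) cube([98, 862, 24]);
translate([1859, 119, 394]) cube([98, 862, 24]);
translate([1993, 119, 394]) cube([98, 862, 24]);
translate([2127, 119, 394]) cube([98, 862, 24]);


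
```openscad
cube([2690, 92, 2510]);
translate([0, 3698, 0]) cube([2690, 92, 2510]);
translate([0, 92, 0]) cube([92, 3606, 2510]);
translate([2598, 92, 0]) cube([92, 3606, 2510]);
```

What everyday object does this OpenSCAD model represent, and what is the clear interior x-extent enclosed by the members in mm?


A house (or room) frame. The interior width is 2506 mm.

Four 2510 mm walls enclosing a rectangle with no floor or roof — a room or house frame. Outside width is 2690 mm and wall thickness is 92 mm, so the interior width is 2690 − 2 × 92 = 2506 mm.


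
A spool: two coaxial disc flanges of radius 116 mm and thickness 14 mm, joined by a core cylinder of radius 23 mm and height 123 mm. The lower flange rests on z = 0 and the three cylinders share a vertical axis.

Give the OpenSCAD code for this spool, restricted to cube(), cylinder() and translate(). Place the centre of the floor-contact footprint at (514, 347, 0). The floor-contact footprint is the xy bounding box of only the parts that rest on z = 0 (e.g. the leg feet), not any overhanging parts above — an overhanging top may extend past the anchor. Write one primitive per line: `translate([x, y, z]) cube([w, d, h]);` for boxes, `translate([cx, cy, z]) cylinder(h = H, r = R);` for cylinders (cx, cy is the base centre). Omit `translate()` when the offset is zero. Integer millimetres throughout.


translate([514, 347, 0]) cylinder(h = 14, r = 116);
translate([514, 347, 14]) cylinder(h = 123, r = 23);
translate([514, 347, 137]) cylinder(h = 14, r = 116);


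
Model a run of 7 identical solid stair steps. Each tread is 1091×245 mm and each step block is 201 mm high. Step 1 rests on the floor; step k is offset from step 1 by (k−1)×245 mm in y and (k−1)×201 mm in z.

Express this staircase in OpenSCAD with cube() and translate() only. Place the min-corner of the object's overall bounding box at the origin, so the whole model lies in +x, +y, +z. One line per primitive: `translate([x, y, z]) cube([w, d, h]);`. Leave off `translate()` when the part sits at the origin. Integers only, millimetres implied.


cube([1091, 245, 201]);
translate([0, 245, 201]) cube([1091, 245, 201]);
translate([0, 490, 402]) cube([1091, 245, 201]);
translate([0, 735, 603]) cube([1091, 245, 201]);
translate([0, 980, 804]) cube([1091, 245, 201]);
translate([0, 1225, 1005]) cube([1091, 245, 201]);
translate([0, 1470, 1206]) cube([1091, 245, 201]);


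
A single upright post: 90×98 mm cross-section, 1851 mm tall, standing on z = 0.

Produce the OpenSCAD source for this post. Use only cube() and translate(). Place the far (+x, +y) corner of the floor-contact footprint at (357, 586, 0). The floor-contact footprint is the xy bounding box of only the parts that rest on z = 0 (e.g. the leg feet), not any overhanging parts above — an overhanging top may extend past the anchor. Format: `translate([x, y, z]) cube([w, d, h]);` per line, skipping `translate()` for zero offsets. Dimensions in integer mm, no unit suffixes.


translate([267, 488, 0]) cube([90, 98, 1851]);


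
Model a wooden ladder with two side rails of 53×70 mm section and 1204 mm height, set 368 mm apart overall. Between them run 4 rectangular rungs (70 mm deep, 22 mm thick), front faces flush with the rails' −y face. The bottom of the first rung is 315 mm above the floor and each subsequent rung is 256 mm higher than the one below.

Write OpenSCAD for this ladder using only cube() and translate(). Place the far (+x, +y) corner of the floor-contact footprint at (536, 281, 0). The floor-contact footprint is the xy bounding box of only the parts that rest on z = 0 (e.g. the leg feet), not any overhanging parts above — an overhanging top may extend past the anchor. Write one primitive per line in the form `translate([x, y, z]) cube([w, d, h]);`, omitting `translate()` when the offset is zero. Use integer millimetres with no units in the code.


translate([168, 211, 0]) cube([53, 70, 1204]);
translate([483, 211, 0]) cube([53, 70, 1204]);
translate([221, 211, 315]) cube([262, 70, 22]);
translate([221, 211, 571]) cube([262, 70, 22]);
translate([221, 211, 827]) cube([262, 70, 22]);
translate([221, 211, 1083]) cube([262, 70, 22]);


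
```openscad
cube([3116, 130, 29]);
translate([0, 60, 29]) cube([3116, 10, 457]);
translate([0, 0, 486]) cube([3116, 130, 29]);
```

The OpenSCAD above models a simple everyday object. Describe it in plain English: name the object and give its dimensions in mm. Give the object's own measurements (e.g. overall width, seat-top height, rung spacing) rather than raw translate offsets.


An I-beam lying along x, 3116 mm long. Overall section height 515 mm. Two flanges 130 mm wide (y) and 29 mm thick, one on the floor and one at the top; a web 10 mm thick runs between them, centred on the flange width.


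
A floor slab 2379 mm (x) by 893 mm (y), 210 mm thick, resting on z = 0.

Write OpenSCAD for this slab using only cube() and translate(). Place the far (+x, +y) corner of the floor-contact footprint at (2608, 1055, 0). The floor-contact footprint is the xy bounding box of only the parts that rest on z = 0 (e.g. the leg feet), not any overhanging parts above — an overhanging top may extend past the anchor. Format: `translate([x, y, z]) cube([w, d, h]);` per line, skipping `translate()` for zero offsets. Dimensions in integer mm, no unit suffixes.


translate([229, 162, 0]) cube([2379, 893, 210]);


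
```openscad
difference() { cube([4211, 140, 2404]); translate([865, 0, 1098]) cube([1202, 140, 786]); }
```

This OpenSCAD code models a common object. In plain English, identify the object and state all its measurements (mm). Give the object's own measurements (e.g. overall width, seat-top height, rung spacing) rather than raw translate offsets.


A wall 4211 mm long (x), 140 mm thick (y), 2404 mm tall, with a rectangular window opening cut through it. The opening is 1202 mm wide and 786 mm tall; its sill is at z = 1098 mm and its near (−x) edge is 865 mm from the wall's −x end. The opening passes through the full wall thickness.


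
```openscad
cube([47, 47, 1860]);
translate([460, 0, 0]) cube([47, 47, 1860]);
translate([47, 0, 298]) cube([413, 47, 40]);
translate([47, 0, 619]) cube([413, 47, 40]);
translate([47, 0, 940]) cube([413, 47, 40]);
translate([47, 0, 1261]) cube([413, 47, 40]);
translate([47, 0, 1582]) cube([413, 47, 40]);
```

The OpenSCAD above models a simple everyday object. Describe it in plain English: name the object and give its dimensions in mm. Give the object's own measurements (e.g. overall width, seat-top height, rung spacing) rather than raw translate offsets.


A straight ladder. Two 47×47 mm vertical rails, 1860 mm tall, stand 507 mm apart (outside-to-outside) with their front faces coplanar on the −y side. 5 rungs, each 47 mm deep and 40 mm tall, span between the inner faces of the rails, front faces flush with the rails. The lowest rung's underside is at z = 298 mm and rungs are spaced 321 mm apart (underside to underside).


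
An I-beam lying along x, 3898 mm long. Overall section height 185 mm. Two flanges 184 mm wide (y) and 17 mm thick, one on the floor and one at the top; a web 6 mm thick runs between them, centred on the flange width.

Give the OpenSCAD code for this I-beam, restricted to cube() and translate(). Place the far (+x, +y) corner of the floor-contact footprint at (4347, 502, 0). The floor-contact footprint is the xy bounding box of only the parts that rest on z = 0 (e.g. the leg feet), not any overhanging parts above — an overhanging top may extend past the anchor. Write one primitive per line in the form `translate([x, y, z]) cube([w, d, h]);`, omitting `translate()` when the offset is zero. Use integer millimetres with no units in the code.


translate([449, 318, 0]) cube([3898, 184, 17]);
translate([449, 407, 17]) cube([3898, 6, 151]);
translate([449, 318, 168]) cube([3898, 184, 17]);


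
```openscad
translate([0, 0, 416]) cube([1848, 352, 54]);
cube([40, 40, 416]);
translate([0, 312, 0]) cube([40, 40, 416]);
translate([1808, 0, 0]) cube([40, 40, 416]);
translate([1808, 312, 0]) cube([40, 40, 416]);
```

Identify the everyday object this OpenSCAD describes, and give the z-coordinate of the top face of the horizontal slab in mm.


A bench. The seat-top height is 470 mm.

A long slab on four corner posts — a bench. The slab sits at z = 416 with thickness 54, so the top is 416 + 54 = 470 mm.


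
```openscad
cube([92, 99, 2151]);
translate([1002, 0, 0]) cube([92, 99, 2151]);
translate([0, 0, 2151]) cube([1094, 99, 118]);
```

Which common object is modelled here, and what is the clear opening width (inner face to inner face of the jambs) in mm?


A door frame. The clear opening width is 910 mm.

Two 2151 mm tall posts with a header on top — a door frame. The left jamb is 92 mm wide at x = 0; the right jamb starts at x = 1002. The clear opening is 1002 − 92 = 910 mm.


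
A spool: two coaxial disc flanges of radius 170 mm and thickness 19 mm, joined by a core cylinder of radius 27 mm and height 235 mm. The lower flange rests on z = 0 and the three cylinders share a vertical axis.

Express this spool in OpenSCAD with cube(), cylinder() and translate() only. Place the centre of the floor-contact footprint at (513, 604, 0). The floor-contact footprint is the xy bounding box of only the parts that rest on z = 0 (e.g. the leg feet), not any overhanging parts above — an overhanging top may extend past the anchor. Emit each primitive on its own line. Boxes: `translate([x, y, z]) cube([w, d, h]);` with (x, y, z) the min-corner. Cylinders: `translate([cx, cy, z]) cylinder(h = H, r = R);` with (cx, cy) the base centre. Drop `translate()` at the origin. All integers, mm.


translate([513, 604, 0]) cylinder(h = 19, r = 170);
translate([513, 604, 19]) cylinder(h = 235, r = 27);
translate([513, 604, 254]) cylinder(h = 19, r = 170);


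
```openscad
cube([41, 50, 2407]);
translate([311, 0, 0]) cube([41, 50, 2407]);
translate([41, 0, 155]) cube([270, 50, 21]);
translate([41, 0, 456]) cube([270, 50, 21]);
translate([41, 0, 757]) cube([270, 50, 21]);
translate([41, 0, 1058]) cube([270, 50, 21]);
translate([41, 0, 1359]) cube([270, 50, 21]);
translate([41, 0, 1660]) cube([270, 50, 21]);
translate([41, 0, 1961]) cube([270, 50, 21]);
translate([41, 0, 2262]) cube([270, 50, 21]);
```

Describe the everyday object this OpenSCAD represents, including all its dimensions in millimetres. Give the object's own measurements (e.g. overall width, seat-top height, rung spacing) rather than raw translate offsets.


A straight ladder. Two 41×50 mm vertical rails, 2407 mm tall, stand 352 mm apart (outside-to-outside) with their front faces coplanar on the −y side. 8 rungs, each 50 mm deep and 21 mm tall, span between the inner faces of the rails, front faces flush with the rails. The lowest rung's underside is at z = 155 mm and rungs are spaced 301 mm apart (underside to underside).


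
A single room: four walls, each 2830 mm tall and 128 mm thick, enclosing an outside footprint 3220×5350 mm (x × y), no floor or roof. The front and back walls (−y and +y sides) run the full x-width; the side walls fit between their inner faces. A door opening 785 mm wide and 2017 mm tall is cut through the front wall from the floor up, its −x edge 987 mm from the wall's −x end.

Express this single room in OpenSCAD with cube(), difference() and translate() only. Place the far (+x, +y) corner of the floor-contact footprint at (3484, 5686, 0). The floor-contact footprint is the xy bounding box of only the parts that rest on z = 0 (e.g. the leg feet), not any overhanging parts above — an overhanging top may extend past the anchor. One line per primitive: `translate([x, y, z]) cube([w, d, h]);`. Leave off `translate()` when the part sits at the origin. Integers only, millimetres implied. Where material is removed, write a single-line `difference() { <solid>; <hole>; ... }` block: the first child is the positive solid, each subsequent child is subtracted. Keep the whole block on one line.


difference() { translate([264, 336, 0]) cube([3220, 128, 2830]); translate([1251, 336, 0]) cube([785, 128, 2017]); }
translate([264, 5558, 0]) cube([3220, 128, 2830]);
translate([264, 464, 0]) cube([128, 5094, 2830]);
translate([3356, 464, 0]) cube([128, 5094, 2830]);


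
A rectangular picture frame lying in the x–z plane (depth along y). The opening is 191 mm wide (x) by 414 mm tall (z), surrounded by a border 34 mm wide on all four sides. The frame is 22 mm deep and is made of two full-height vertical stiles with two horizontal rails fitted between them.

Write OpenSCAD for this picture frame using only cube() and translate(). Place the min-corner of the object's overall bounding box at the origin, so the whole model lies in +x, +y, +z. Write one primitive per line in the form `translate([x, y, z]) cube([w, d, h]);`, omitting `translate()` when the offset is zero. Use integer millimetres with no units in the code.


cube([34, 22, 482]);
translate([225, 0, 0]) cube([34, 22, 482]);
translate([34, 0, 0]) cube([191, 22, 34]);
translate([34, 0, 448]) cube([191, 22, 34]);


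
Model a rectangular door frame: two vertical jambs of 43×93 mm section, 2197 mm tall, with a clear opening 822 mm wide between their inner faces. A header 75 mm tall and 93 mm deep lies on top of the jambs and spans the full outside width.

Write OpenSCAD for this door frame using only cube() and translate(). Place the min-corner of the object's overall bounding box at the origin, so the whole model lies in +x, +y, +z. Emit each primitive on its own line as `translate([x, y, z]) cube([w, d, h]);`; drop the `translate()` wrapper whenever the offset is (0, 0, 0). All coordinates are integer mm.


cube([43, 93, 2197]);
translate([865, 0, 0]) cube([43, 93, 2197]);
translate([0, 0, 2197]) cube([908, 93, 75]);


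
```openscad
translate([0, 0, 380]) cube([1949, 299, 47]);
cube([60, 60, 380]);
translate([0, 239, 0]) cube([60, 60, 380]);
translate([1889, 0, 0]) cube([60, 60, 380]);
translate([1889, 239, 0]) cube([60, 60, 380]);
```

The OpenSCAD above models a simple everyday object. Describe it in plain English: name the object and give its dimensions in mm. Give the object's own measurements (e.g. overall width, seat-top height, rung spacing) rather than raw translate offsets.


A long wooden bench with a 1949 mm (x) × 299 mm (y) seat, 47 mm thick, its top surface 427 mm above the floor. Four 60 mm square legs at the seat corners, flush with the edges, run from z = 0 to the seat underside.


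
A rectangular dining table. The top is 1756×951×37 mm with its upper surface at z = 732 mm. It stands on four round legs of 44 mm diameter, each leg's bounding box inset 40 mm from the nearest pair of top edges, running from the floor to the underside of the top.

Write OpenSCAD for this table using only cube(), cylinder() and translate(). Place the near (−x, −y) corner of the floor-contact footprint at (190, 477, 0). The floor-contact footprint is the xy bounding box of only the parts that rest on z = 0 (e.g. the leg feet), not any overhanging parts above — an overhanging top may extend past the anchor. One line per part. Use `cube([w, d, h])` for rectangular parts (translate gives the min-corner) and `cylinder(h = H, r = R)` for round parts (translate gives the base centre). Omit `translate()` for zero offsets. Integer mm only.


translate([150, 437, 695]) cube([1756, 951, 37]);
translate([212, 499, 0]) cylinder(h = 695, r = 22);
translate([1844, 499, 0]) cylinder(h = 695, r = 22);
translate([212, 1326, 0]) cylinder(h = 695, r = 22);
translate([1844, 1326, 0]) cylinder(h = 695, r = 22);


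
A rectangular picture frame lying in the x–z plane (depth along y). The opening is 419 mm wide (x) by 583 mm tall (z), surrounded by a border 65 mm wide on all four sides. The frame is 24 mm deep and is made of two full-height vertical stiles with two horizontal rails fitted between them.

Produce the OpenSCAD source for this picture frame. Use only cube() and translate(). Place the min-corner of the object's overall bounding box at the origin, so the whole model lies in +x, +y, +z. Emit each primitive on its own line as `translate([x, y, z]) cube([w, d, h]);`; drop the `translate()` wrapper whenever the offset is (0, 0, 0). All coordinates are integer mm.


cube([65, 24, 713]);
translate([484, 0, 0]) cube([65, 24, 713]);
translate([65, 0, 0]) cube([419, 24, 65]);
translate([65, 0, 648]) cube([419, 24, 65]);


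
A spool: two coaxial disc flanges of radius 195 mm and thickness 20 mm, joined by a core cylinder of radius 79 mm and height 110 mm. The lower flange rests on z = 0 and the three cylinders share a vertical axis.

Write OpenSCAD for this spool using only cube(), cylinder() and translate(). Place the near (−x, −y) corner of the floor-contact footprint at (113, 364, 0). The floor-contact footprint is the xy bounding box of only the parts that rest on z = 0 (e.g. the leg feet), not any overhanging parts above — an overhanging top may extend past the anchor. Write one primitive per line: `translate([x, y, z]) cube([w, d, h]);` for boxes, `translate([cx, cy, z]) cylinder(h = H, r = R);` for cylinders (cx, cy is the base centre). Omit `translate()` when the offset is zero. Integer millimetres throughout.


translate([308, 559, 0]) cylinder(h = 20, r = 195);
translate([308, 559, 20]) cylinder(h = 110, r = 79);
translate([308, 559, 130]) cylinder(h = 20, r = 195);


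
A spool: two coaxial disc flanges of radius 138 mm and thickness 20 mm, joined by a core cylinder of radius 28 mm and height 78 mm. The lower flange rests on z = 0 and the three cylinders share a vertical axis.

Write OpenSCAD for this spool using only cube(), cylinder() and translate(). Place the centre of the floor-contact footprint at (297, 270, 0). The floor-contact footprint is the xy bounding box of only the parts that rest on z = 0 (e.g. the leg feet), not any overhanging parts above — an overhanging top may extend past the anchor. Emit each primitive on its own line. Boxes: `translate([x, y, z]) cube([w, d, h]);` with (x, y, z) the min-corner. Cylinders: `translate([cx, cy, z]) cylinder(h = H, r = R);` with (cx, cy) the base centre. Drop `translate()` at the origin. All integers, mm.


translate([297, 270, 0]) cylinder(h = 20, r = 138);
translate([297, 270, 20]) cylinder(h = 78, r = 28);
translate([297, 270, 98]) cylinder(h = 20, r = 138);


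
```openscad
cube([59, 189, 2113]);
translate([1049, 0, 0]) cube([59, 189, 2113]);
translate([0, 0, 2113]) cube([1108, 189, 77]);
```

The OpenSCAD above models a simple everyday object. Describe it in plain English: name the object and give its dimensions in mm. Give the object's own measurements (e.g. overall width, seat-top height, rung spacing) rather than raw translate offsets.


A door frame. The clear opening is 990 mm wide and 2113 mm high. Two 59 mm wide jambs, 189 mm deep, stand either side of the opening from the floor to the top of the opening. A 77 mm thick head sits across the top of both jambs, spanning the full outside width of the frame.


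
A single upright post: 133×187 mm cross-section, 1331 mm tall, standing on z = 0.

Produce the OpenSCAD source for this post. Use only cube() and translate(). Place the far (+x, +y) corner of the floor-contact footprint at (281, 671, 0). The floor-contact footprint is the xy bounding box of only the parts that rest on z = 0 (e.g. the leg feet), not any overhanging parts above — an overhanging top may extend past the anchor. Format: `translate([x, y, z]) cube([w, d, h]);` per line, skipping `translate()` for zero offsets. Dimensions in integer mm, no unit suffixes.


translate([148, 484, 0]) cube([133, 187, 1331]);


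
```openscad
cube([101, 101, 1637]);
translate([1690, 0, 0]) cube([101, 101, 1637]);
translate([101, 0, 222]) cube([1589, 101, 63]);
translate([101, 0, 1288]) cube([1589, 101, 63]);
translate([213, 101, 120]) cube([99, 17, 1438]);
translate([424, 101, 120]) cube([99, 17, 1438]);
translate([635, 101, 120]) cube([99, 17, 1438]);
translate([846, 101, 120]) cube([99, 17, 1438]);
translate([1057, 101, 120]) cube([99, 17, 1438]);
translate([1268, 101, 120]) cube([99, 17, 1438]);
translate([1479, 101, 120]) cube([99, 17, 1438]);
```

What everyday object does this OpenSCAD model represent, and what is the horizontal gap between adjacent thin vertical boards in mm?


A fence section. The picket gap is 112 mm.

Two posts, two rails, 7 pickets — a fence section. Span 1589 mm holds 7 pickets of 99 mm with 8 equal gaps: ⌊(1589 − 7·99) / 8⌋ = 112 mm.


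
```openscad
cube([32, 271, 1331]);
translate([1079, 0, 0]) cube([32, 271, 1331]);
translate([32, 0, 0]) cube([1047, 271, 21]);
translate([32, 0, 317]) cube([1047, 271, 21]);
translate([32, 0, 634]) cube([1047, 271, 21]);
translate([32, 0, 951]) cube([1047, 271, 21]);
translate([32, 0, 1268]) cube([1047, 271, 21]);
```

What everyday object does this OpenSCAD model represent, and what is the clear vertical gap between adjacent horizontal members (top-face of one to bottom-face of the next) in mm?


A bookshelf. The clear shelf gap is 296 mm.

Two tall side panels with 5 horizontal boards between them — a bookshelf. The first two shelf undersides are at z = 0 and z = 317; with shelf thickness 21, the clear gap is 317 − 0 − 21 = 296 mm.


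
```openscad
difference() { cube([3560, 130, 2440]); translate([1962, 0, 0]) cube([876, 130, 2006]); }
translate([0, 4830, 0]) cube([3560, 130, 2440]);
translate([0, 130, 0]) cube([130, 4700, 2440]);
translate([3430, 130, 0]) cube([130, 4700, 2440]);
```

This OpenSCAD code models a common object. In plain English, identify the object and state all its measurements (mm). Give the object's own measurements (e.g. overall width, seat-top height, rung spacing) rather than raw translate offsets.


A single room: four walls, each 2440 mm tall and 130 mm thick, enclosing an outside footprint 3560×4960 mm (x × y), no floor or roof. The front and back walls (−y and +y sides) run the full x-width; the side walls fit between their inner faces. A door opening 876 mm wide and 2006 mm tall is cut through the front wall from the floor up, its −x edge 1962 mm from the wall's −x end.


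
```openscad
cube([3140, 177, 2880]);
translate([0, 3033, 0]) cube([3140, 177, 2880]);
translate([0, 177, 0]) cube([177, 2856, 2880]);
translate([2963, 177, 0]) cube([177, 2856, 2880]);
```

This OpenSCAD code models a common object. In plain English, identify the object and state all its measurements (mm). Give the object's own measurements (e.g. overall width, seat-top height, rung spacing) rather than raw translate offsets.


The wall frame of a small rectangular building: four walls, each 2880 mm tall and 177 mm thick, enclosing a footprint 3140 mm (x) by 3210 mm (y) outside-to-outside, with no floor or roof. The front and back walls (the −y and +y sides) span the full width; the two side walls fit between them.


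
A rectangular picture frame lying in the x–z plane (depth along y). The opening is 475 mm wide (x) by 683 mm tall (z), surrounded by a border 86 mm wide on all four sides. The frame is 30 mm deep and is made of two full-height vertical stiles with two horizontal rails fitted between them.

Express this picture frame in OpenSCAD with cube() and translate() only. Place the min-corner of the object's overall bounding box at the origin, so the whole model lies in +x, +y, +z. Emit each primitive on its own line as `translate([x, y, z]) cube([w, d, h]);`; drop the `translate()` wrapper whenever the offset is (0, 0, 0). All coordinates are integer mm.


cube([86, 30, 855]);
translate([561, 0, 0]) cube([86, 30, 855]);
translate([86, 0, 0]) cube([475, 30, 86]);
translate([86, 0, 769]) cube([475, 30, 86]);


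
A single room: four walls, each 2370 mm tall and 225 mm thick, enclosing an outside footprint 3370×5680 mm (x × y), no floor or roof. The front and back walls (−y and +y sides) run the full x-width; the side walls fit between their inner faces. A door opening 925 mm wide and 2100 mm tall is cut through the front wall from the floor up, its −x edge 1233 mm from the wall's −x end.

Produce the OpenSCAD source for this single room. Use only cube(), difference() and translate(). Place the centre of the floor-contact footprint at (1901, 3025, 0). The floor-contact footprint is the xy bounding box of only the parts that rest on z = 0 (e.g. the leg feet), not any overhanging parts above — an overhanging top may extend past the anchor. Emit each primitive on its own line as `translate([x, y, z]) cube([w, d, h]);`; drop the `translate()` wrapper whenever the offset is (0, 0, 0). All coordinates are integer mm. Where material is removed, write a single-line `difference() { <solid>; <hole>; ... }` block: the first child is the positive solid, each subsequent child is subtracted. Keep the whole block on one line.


difference() { translate([216, 185, 0]) cube([3370, 225, 2370]); translate([1449, 185, 0]) cube([925, 225, 2100]); }
translate([216, 5640, 0]) cube([3370, 225, 2370]);
translate([216, 410, 0]) cube([225, 5230, 2370]);
translate([3361, 410, 0]) cube([225, 5230, 2370]);


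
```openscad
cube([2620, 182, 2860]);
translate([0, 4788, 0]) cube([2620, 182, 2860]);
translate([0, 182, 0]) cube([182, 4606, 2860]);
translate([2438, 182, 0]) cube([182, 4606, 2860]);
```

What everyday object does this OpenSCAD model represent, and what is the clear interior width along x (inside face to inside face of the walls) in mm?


A house (or room) frame. The interior width is 2256 mm.

Four 2860 mm walls enclosing a rectangle with no floor or roof — a room or house frame. Outside width is 2620 mm and wall thickness is 182 mm, so the interior width is 2620 − 2 × 182 = 2256 mm.


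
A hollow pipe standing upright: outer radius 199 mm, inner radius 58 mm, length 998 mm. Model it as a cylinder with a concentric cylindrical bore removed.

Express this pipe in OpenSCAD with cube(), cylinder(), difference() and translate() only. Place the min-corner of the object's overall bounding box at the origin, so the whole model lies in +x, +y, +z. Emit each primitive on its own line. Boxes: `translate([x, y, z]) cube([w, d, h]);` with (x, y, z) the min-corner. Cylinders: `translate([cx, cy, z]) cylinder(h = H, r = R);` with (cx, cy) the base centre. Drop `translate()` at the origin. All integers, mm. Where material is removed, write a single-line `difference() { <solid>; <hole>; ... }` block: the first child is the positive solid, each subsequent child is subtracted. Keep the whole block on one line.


difference() { translate([199, 199, 0]) cylinder(h = 998, r = 199); translate([199, 199, 0]) cylinder(h = 998, r = 58); }


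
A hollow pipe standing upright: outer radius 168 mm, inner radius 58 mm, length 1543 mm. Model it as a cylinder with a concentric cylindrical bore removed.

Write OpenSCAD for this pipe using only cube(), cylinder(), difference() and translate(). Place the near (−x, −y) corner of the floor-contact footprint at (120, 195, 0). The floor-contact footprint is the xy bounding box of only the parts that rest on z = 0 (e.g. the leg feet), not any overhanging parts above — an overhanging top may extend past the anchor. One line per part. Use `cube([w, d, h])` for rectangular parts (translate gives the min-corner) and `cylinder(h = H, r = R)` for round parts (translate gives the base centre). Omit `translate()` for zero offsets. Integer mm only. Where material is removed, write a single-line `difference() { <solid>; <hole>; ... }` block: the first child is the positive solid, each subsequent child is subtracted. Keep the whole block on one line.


difference() { translate([288, 363, 0]) cylinder(h = 1543, r = 168); translate([288, 363, 0]) cylinder(h = 1543, r = 58); }


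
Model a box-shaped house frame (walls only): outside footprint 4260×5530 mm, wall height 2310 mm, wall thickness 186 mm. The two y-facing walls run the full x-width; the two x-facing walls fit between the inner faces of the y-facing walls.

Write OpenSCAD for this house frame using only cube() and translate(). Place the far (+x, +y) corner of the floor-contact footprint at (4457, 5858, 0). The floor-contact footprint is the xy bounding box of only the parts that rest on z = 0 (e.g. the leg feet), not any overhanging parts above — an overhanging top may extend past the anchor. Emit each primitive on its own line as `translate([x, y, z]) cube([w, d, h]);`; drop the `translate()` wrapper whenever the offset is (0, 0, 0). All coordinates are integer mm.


translate([197, 328, 0]) cube([4260, 186, 2310]);
translate([197, 5672, 0]) cube([4260, 186, 2310]);
translate([197, 514, 0]) cube([186, 5158, 2310]);
translate([4271, 514, 0]) cube([186, 5158, 2310]);


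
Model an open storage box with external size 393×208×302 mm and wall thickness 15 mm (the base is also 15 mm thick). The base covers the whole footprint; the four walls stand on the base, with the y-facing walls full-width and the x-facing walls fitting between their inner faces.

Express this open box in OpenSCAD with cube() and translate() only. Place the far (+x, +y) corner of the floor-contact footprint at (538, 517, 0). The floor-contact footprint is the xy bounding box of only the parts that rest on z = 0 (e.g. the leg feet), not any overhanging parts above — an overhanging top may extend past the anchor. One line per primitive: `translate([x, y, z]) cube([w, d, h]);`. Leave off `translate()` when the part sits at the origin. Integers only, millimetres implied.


translate([145, 309, 0]) cube([393, 208, 15]);
translate([145, 309, 15]) cube([393, 15, 287]);
translate([145, 502, 15]) cube([393, 15, 287]);
translate([145, 324, 15]) cube([15, 178, 287]);
translate([523, 324, 15]) cube([15, 178, 287]);


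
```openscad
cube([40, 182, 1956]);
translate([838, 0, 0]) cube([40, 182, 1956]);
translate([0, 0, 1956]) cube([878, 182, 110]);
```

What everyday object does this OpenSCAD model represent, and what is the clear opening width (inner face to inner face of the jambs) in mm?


A door frame. The clear opening width is 798 mm.

Two 1956 mm tall posts with a header on top — a door frame. The left jamb is 40 mm wide at x = 0; the right jamb starts at x = 838. The clear opening is 838 − 40 = 798 mm.


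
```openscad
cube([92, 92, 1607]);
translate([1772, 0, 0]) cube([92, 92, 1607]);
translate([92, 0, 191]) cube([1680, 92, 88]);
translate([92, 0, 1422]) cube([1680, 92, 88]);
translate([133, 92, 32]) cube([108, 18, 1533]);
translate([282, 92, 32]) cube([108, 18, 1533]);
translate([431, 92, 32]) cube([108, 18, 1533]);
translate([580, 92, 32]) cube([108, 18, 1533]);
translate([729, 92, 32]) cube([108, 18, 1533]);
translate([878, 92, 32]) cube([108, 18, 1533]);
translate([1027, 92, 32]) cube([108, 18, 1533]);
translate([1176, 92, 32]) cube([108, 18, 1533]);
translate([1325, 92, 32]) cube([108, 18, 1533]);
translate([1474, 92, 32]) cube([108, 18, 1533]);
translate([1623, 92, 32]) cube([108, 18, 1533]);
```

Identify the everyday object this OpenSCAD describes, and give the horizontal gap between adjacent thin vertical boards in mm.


A fence section. The picket gap is 41 mm.

Two posts, two rails, 11 pickets — a fence section. Span 1680 mm holds 11 pickets of 108 mm with 12 equal gaps: ⌊(1680 − 11·108) / 12⌋ = 41 mm.


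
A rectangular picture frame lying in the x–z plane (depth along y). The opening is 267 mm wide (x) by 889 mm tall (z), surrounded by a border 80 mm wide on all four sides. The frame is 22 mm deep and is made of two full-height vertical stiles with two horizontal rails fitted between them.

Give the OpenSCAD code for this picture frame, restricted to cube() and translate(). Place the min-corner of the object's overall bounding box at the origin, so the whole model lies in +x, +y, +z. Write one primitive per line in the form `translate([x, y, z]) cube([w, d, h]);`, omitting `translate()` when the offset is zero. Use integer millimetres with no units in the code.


cube([80, 22, 1049]);
translate([347, 0, 0]) cube([80, 22, 1049]);
translate([80, 0, 0]) cube([267, 22, 80]);
translate([80, 0, 969]) cube([267, 22, 80]);


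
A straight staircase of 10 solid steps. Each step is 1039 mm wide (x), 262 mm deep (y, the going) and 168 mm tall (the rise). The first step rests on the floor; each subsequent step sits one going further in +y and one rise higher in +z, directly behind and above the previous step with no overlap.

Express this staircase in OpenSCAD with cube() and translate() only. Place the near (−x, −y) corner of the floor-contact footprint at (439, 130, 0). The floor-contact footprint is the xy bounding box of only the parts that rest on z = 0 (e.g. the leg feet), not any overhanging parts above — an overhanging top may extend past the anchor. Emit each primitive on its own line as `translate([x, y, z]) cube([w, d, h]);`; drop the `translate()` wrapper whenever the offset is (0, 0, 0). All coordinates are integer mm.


translate([439, 130, 0]) cube([1039, 262, 168]);
translate([439, 392, 168]) cube([1039, 262, 168]);
translate([439, 654, 336]) cube([1039, 262, 168]);
translate([439, 916, 504]) cube([1039, 262, 168]);
translate([439, 1178, 672]) cube([1039, 262, 168]);
translate([439, 1440, 840]) cube([1039, 262, 168]);
translate([439, 1702, 1008]) cube([1039, 262, 168]);
translate([439, 1964, 1176]) cube([1039, 262, 168]);
translate([439, 2226, 1344]) cube([1039, 262, 168]);
translate([439, 2488, 1512]) cube([1039, 262, 168]);


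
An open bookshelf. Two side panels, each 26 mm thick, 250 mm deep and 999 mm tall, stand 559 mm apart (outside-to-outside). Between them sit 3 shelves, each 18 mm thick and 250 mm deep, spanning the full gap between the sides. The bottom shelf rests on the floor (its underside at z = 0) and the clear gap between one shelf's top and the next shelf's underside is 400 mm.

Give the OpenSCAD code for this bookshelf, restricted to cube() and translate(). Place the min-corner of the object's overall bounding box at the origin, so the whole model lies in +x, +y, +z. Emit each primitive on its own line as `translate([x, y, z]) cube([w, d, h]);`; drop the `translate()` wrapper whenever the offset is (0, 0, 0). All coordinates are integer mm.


cube([26, 250, 999]);
translate([533, 0, 0]) cube([26, 250, 999]);
translate([26, 0, 0]) cube([507, 250, 18]);
translate([26, 0, 418]) cube([507, 250, 18]);
translate([26, 0, 836]) cube([507, 250, 18]);


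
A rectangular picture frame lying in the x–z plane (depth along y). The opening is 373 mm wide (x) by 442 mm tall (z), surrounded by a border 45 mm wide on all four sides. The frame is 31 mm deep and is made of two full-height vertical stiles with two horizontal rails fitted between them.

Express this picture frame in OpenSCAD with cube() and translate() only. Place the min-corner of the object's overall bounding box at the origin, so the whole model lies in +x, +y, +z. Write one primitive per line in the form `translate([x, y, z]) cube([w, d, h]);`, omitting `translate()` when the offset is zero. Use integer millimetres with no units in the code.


cube([45, 31, 532]);
translate([418, 0, 0]) cube([45, 31, 532]);
translate([45, 0, 0]) cube([373, 31, 45]);
translate([45, 0, 487]) cube([373, 31, 45]);
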